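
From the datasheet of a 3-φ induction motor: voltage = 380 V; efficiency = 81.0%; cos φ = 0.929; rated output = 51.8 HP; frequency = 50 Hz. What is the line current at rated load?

78 A

P_out = 51.8 × 746 = 38643 W
P_in = P_out / η = 38643 / 0.810 = 47707 W
I_L = P_in / (√3·V_L·cosφ) = 47707 / (1.732 × 380 × 0.929) = 78 A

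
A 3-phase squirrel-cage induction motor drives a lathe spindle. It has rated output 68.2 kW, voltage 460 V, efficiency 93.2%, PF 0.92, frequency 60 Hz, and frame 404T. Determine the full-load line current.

99.8 A

P_out = 68.2 kW = 68200 W
P_in = P_out / η = 68200 / 0.932 = 73176 W
I_L = P_in / (√3·V_L·cosφ) = 73176 / (1.732 × 460 × 0.92) = 99.8 A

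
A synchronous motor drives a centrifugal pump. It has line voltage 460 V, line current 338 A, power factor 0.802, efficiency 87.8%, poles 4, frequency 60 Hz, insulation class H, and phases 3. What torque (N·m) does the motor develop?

P_in = √3·V·I·cosφ = 1.732 × 460 × 338 × 0.802 = 215972 W
P_out = η·P_in = 0.878 × 215972 = 189623 W
n = n_s = 120×60/4 = 1800 rpm (synchronous)
ω = 2π×1800/60 = 188.5 rad/s
τ = P_out/ω = 189623/188.5 = 1010 N·m

1010 N·m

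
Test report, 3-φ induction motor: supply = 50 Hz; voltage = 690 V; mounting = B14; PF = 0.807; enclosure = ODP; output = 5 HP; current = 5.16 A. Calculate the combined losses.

1.25 kW

P_in = √3·V·I·cosφ = 1.732×690×5.16×0.807 = 4976 W
P_out = 5×746 = 3730 W
Losses = P_in − P_out = 4976 − 3730 = 1246 W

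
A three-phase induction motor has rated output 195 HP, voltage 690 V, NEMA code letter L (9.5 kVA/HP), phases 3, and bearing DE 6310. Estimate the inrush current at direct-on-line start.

1550 A

S_LR = 9.5 × 195 = 1852.5 kVA
I_LR = S_LR/(√3·V_L) = 1852500/(1.732×690) = 1550 A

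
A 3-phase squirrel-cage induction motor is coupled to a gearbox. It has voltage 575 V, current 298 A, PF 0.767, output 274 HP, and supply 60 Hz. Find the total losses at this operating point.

23.2 kW

P_in = √3·V·I·cosφ = 1.732×575×298×0.767 = 227629 W
P_out = 274×746 = 204404 W
Losses = P_in − P_out = 227629 − 204404 = 23225 W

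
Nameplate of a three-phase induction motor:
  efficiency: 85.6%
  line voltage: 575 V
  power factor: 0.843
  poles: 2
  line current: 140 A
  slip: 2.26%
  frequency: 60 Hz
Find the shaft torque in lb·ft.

201 lb·ft

P_in = √3·V·I·cosφ = 1.732 × 575 × 140 × 0.843 = 117536 W
P_out = η·P_in = 0.856 × 117536 = 100611 W
n_s = 120×60/2 = 3600 rpm; n = 3600×(1−0.0226) = 3519 rpm
ω = 2π×3519/60 = 368.5 rad/s
τ = P_out/ω = 100611/368.5 = 273 N·m
In lb·ft: 273/1.356 = 201 lb·ft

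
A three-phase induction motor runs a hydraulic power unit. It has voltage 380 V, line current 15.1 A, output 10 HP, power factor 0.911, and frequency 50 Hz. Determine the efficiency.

82.4 %

P_out = 10 × 746 = 7460 W
P_in = √3·V_L·I_L·cosφ = 1.732 × 380 × 15.1 × 0.911 = 9054 W
η = P_out / P_in = 7460 / 9054 = 0.824 = 82.4%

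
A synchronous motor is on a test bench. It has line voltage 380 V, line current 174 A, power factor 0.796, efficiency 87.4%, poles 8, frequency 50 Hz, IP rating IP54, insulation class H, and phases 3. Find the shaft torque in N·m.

1010 N·m

P_in = √3·V·I·cosφ = 1.732 × 380 × 174 × 0.796 = 91158 W
P_out = η·P_in = 0.874 × 91158 = 79672 W
n = n_s = 120×50/8 = 750 rpm (synchronous)
ω = 2π×750/60 = 78.54 rad/s
τ = P_out/ω = 79672/78.54 = 1010 N·m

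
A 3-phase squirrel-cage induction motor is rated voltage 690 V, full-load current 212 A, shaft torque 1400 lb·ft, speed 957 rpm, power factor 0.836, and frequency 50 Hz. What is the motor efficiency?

τ = 1400 lb·ft × 1.356 = 1898 N·m
ω = 2π × 957/60 = 100.2 rad/s; P_out = τω = 1898 × 100.2 = 190180 W
P_in = √3·V_L·I_L·cosφ = 1.732 × 690 × 212 × 0.836 = 211806 W
η = P_out / P_in = 190180 / 211806 = 0.898 = 89.8%

89.8 %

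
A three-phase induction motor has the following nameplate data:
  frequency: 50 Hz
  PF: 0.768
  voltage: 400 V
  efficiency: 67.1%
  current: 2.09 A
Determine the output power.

P_in = √3·V·I·cosφ = 1.732 × 400 × 2.09 × 0.768 = 1112 W
P_out = η·P_in = 0.671 × 1112 = 746 W

0.746 kW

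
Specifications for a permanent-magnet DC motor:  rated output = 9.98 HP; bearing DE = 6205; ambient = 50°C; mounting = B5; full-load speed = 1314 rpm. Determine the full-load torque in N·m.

P_out = 9.98 × 746 = 7445 W
ω = 2π × 1314/60 = 137.6 rad/s
τ = P_out/ω = 7445/137.6 = 54.1 N·m

54.1 N·m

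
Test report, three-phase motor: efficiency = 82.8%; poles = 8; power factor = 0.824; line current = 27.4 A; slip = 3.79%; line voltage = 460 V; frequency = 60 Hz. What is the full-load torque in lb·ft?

121 lb·ft

P_in = √3·V·I·cosφ = 1.732 × 460 × 27.4 × 0.824 = 17988 W
P_out = η·P_in = 0.828 × 17988 = 14894 W
n_s = 120×60/8 = 900 rpm; n = 900×(1−0.0379) = 866 rpm
ω = 2π×866/60 = 90.69 rad/s
τ = P_out/ω = 14894/90.69 = 164.2 N·m
In lb·ft: 164.2/1.356 = 121 lb·ft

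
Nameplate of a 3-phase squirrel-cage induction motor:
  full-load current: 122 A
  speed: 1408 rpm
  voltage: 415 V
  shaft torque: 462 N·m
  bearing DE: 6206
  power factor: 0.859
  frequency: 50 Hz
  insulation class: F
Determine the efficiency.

90.4 %

ω = 2π × 1408/60 = 147.4 rad/s; P_out = τω = 462 × 147.4 = 68099 W
P_in = √3·V_L·I_L·cosφ = 1.732 × 415 × 122 × 0.859 = 75327 W
η = P_out / P_in = 68099 / 75327 = 0.904 = 90.4%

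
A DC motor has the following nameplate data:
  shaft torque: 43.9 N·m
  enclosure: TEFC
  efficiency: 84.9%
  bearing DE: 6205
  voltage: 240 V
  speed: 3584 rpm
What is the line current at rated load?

80.9 A

ω = 2π×3584/60 = 375.3 rad/s; P_out = τω = 43.9 × 375.3 = 16476 W
P_in = P_out / η = 16476 / 0.849 = 19406 W
I = P_in / V = 19406 / 240 = 80.9 A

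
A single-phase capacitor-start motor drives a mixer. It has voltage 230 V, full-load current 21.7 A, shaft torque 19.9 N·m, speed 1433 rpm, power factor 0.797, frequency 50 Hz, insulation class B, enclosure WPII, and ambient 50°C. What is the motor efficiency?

75.1 %

ω = 2π × 1433/60 = 150.1 rad/s; P_out = τω = 19.9 × 150.1 = 2987 W
P_in = V·I·cosφ = 230 × 21.7 × 0.797 = 3978 W
η = P_out / P_in = 2987 / 3978 = 0.751 = 75.1%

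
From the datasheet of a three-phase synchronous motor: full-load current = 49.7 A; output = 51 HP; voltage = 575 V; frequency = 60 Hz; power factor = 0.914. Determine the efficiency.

P_out = 51 × 746 = 38046 W
P_in = √3·V_L·I_L·cosφ = 1.732 × 575 × 49.7 × 0.914 = 45240 W
η = P_out / P_in = 38046 / 45240 = 0.841 = 84.1%

84.1 %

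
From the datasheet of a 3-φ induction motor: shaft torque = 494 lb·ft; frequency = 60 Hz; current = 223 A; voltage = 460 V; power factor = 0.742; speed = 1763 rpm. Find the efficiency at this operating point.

93.8 %

τ = 494 lb·ft × 1.356 = 669.9 N·m
ω = 2π × 1763/60 = 184.6 rad/s; P_out = τω = 669.9 × 184.6 = 123664 W
P_in = √3·V_L·I_L·cosφ = 1.732 × 460 × 223 × 0.742 = 131830 W
η = P_out / P_in = 123664 / 131830 = 0.938 = 93.8%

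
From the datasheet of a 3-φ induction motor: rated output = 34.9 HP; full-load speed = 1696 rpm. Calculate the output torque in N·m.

147 N·m

P_out = 34.9 × 746 = 26035 W
ω = 2π × 1696/60 = 177.6 rad/s
τ = P_out/ω = 26035/177.6 = 147 N·m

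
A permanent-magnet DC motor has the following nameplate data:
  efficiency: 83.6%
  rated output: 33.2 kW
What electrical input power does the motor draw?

39.7 kW

P_out = 33200 W
P_in = P_out/η = 33200/0.836 = 39713 W = 39.7 kW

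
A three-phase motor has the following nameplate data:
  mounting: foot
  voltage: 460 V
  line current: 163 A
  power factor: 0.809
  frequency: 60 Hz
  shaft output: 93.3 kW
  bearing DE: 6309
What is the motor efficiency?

P_out = 93.3 kW = 93300 W
P_in = √3·V_L·I_L·cosφ = 1.732 × 460 × 163 × 0.809 = 105061 W
η = P_out / P_in = 93300 / 105061 = 0.888 = 88.8%

88.8 %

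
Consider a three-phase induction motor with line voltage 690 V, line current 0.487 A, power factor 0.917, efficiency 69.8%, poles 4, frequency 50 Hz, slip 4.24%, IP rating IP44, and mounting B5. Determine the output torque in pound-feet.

P_in = √3·V·I·cosφ = 1.732 × 690 × 0.487 × 0.917 = 534 W
P_out = η·P_in = 0.698 × 534 = 373 W
n_s = 120×50/4 = 1500 rpm; n = 1500×(1−0.0424) = 1436 rpm
ω = 2π×1436/60 = 150.4 rad/s
τ = P_out/ω = 373/150.4 = 2.48 N·m
In lb·ft: 2.48/1.356 = 1.83 lb·ft

1.83 lb·ft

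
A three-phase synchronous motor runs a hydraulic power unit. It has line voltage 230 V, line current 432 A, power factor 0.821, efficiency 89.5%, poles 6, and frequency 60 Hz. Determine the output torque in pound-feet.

P_in = √3·V·I·cosφ = 1.732 × 230 × 432 × 0.821 = 141287 W
P_out = η·P_in = 0.895 × 141287 = 126452 W
n = n_s = 120×60/6 = 1200 rpm (synchronous)
ω = 2π×1200/60 = 125.7 rad/s
τ = P_out/ω = 126452/125.7 = 1006 N·m
In lb·ft: 1006/1.356 = 742 lb·ft

742 lb·ft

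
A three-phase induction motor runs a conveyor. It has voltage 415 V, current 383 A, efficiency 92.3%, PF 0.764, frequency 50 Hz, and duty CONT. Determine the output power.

194 kW

P_in = √3·V·I·cosφ = 1.732 × 415 × 383 × 0.764 = 210324 W
P_out = η·P_in = 0.923 × 210324 = 194129 W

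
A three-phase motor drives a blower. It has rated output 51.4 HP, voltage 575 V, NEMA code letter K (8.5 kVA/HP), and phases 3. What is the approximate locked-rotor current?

S_LR = 8.5 × 51.4 = 436.9 kVA
I_LR = S_LR/(√3·V_L) = 436900/(1.732×575) = 439 A

439 A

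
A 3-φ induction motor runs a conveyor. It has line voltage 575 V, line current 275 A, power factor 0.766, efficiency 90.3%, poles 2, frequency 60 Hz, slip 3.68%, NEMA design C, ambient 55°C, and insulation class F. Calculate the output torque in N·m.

P_in = √3·V·I·cosφ = 1.732 × 575 × 275 × 0.766 = 209786 W
P_out = η·P_in = 0.903 × 209786 = 189437 W
n_s = 120×60/2 = 3600 rpm; n = 3600×(1−0.0368) = 3468 rpm
ω = 2π×3468/60 = 363.2 rad/s
τ = P_out/ω = 189437/363.2 = 522 N·m

522 N·m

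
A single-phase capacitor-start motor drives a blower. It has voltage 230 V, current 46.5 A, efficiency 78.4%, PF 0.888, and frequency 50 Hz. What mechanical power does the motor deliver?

P_in = V·I·cosφ = 230 × 46.5 × 0.888 = 9497 W
P_out = η·P_in = 0.784 × 9497 = 7446 W

7.45 kW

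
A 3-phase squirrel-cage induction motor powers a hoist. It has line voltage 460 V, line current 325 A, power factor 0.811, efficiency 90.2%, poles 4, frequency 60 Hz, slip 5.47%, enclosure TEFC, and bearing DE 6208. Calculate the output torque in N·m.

1060 N·m

P_in = √3·V·I·cosφ = 1.732 × 460 × 325 × 0.811 = 209995 W
P_out = η·P_in = 0.902 × 209995 = 189415 W
n_s = 120×60/4 = 1800 rpm; n = 1800×(1−0.0547) = 1702 rpm
ω = 2π×1702/60 = 178.2 rad/s
τ = P_out/ω = 189415/178.2 = 1060 N·m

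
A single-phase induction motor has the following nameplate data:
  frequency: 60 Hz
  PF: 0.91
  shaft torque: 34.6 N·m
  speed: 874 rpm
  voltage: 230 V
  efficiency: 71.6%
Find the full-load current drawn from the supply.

21.1 A

ω = 2π×874/60 = 91.53 rad/s; P_out = τω = 34.6 × 91.53 = 3167 W
P_in = P_out / η = 3167 / 0.716 = 4423 W
I = P_in / (V·cosφ) = 4423 / (230 × 0.91) = 21.1 A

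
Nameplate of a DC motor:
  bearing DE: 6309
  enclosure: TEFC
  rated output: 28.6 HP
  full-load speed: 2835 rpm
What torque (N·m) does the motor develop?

P_out = 28.6 × 746 = 21336 W
ω = 2π × 2835/60 = 296.9 rad/s
τ = P_out/ω = 21336/296.9 = 71.9 N·m

71.9 N·m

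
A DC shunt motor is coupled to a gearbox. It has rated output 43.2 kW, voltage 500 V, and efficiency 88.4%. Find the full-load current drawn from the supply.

P_out = 43.2 kW = 43200 W
P_in = P_out / η = 43200 / 0.884 = 48869 W
I = P_in / V = 48869 / 500 = 97.7 A

97.7 A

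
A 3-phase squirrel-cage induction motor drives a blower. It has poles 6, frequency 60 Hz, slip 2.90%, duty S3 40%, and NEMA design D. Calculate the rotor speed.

1165 rpm

n_s = 120f/p = 120×60/6 = 1200 rpm
n = n_s(1 − s) = 1200 × (1 − 0.029) = 1165 rpm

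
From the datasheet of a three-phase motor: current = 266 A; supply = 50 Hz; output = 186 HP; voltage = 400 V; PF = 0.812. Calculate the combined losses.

P_in = √3·V·I·cosφ = 1.732×400×266×0.812 = 149639 W
P_out = 186×746 = 138756 W
Losses = P_in − P_out = 149639 − 138756 = 10883 W

10.9 kW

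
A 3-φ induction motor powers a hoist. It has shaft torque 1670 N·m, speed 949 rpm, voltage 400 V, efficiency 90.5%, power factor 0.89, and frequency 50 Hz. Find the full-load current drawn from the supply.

297 A

ω = 2π×949/60 = 99.38 rad/s; P_out = τω = 1670 × 99.38 = 165965 W
P_in = P_out / η = 165965 / 0.905 = 183387 W
I_L = P_in / (√3·V_L·cosφ) = 183387 / (1.732 × 400 × 0.89) = 297 A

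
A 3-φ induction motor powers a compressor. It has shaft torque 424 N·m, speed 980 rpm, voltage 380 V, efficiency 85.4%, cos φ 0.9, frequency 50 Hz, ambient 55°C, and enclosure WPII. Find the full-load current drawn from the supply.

86 A

ω = 2π×980/60 = 102.6 rad/s; P_out = τω = 424 × 102.6 = 43502 W
P_in = P_out / η = 43502 / 0.854 = 50939 W
I_L = P_in / (√3·V_L·cosφ) = 50939 / (1.732 × 380 × 0.9) = 86 A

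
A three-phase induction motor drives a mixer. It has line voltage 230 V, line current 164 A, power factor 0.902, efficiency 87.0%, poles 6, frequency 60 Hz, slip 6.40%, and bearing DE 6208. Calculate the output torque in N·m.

P_in = √3·V·I·cosφ = 1.732 × 230 × 164 × 0.902 = 58929 W
P_out = η·P_in = 0.87 × 58929 = 51268 W
n_s = 120×60/6 = 1200 rpm; n = 1200×(1−0.064) = 1123 rpm
ω = 2π×1123/60 = 117.6 rad/s
τ = P_out/ω = 51268/117.6 = 436 N·m

436 N·m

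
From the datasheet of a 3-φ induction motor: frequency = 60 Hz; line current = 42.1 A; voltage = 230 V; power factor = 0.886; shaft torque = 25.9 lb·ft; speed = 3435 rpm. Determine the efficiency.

85.0 %

τ = 25.9 lb·ft × 1.356 = 35.12 N·m
ω = 2π × 3435/60 = 359.7 rad/s; P_out = τω = 35.12 × 359.7 = 12633 W
P_in = √3·V_L·I_L·cosφ = 1.732 × 230 × 42.1 × 0.886 = 14859 W
η = P_out / P_in = 12633 / 14859 = 0.850 = 85.0%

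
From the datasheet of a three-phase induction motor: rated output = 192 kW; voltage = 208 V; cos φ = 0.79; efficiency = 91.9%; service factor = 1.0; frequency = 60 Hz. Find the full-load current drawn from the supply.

734 A

P_out = 192 kW = 192000 W
P_in = P_out / η = 192000 / 0.919 = 208923 W
I_L = P_in / (√3·V_L·cosφ) = 208923 / (1.732 × 208 × 0.79) = 734 A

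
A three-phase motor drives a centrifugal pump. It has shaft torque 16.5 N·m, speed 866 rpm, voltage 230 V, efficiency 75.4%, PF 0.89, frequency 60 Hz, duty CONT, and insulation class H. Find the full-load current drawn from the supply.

5.6 A

ω = 2π×866/60 = 90.69 rad/s; P_out = τω = 16.5 × 90.69 = 1496 W
P_in = P_out / η = 1496 / 0.754 = 1984 W
I_L = P_in / (√3·V_L·cosφ) = 1984 / (1.732 × 230 × 0.89) = 5.6 A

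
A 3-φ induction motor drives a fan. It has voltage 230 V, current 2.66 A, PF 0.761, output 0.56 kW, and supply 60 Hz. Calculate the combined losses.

P_in = √3·V·I·cosφ = 1.732×230×2.66×0.761 = 806 W
P_out = 560 W
Losses = P_in − P_out = 806 − 560 = 246 W

246 W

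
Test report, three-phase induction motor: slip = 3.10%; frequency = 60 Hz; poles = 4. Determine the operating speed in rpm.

1744 rpm

n_s = 120f/p = 120×60/4 = 1800 rpm
n = n_s(1 − s) = 1800 × (1 − 0.031) = 1744 rpm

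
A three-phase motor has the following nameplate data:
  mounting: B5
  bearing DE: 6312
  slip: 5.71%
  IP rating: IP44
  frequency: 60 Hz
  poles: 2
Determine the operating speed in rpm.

3394 rpm

n_s = 120f/p = 120×60/2 = 3600 rpm
n = n_s(1 − s) = 3600 × (1 − 0.0571) = 3394 rpm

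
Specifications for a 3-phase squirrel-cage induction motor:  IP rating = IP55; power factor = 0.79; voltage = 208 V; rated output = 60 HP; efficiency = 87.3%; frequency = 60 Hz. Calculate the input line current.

180 A

P_out = 60 × 746 = 44760 W
P_in = P_out / η = 44760 / 0.873 = 51271 W
I_L = P_in / (√3·V_L·cosφ) = 51271 / (1.732 × 208 × 0.79) = 180 A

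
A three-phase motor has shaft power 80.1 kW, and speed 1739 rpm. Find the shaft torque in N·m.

440 N·m

ω = 2π × 1739/60 = 182.1 rad/s
τ = P/ω = 80100/182.1 = 440 N·m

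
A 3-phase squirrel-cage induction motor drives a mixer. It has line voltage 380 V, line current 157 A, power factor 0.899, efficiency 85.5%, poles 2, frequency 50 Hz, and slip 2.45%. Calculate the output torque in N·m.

P_in = √3·V·I·cosφ = 1.732 × 380 × 157 × 0.899 = 92895 W
P_out = η·P_in = 0.855 × 92895 = 79425 W
n_s = 120×50/2 = 3000 rpm; n = 3000×(1−0.0245) = 2927 rpm
ω = 2π×2927/60 = 306.5 rad/s
τ = P_out/ω = 79425/306.5 = 259 N·m

259 N·m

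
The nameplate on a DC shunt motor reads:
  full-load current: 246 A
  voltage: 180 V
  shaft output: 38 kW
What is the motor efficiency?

P_out = 38 kW = 38000 W
P_in = V·I = 180 × 246 = 44280 W
η = P_out / P_in = 38000 / 44280 = 0.858 = 85.8%

85.8 %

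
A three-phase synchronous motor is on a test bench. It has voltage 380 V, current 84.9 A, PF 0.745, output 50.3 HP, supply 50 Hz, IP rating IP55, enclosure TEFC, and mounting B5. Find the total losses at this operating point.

P_in = √3·V·I·cosφ = 1.732×380×84.9×0.745 = 41629 W
P_out = 50.3×746 = 37524 W
Losses = P_in − P_out = 41629 − 37524 = 4105 W

4.11 kW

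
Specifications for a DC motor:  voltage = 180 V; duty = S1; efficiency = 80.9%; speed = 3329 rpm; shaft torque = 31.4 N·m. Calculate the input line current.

ω = 2π×3329/60 = 348.6 rad/s; P_out = τω = 31.4 × 348.6 = 10946 W
P_in = P_out / η = 10946 / 0.809 = 13530 W
I = P_in / V = 13530 / 180 = 75.2 A

75.2 A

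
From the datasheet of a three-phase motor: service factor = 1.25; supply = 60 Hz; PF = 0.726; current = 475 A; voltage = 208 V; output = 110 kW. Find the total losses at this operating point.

P_in = √3·V·I·cosφ = 1.732×208×475×0.726 = 124234 W
P_out = 110000 W
Losses = P_in − P_out = 124234 − 110000 = 14234 W

14.2 kW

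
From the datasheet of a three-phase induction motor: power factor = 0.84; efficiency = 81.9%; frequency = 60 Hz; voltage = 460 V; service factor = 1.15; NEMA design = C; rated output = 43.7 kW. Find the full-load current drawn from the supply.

79.7 A

P_out = 43.7 kW = 43700 W
P_in = P_out / η = 43700 / 0.819 = 53358 W
I_L = P_in / (√3·V_L·cosφ) = 53358 / (1.732 × 460 × 0.84) = 79.7 A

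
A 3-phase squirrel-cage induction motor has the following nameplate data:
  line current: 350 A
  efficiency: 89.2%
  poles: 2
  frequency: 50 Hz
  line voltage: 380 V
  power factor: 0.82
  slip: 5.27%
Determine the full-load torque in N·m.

566 N·m

P_in = √3·V·I·cosφ = 1.732 × 380 × 350 × 0.82 = 188892 W
P_out = η·P_in = 0.892 × 188892 = 168492 W
n_s = 120×50/2 = 3000 rpm; n = 3000×(1−0.0527) = 2842 rpm
ω = 2π×2842/60 = 297.6 rad/s
τ = P_out/ω = 168492/297.6 = 566 N·m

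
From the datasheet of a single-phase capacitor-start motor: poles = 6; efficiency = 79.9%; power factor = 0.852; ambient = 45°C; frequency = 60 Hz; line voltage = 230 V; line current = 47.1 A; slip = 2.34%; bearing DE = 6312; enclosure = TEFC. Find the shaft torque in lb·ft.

44.3 lb·ft

P_in = V·I·cosφ = 230 × 47.1 × 0.852 = 9230 W
P_out = η·P_in = 0.799 × 9230 = 7375 W
n_s = 120×60/6 = 1200 rpm; n = 1200×(1−0.0234) = 1172 rpm
ω = 2π×1172/60 = 122.7 rad/s
τ = P_out/ω = 7375/122.7 = 60.11 N·m
In lb·ft: 60.11/1.356 = 44.3 lb·ft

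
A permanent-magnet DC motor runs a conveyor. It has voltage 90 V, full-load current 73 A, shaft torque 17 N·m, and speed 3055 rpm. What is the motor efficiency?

82.8 %

ω = 2π × 3055/60 = 319.9 rad/s; P_out = τω = 17 × 319.9 = 5438 W
P_in = V·I = 90 × 73 = 6570 W
η = P_out / P_in = 5438 / 6570 = 0.828 = 82.8%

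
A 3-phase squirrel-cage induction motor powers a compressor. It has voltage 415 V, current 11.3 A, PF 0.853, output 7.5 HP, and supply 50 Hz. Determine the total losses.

1.33 kW

P_in = √3·V·I·cosφ = 1.732×415×11.3×0.853 = 6928 W
P_out = 7.5×746 = 5595 W
Losses = P_in − P_out = 6928 − 5595 = 1333 W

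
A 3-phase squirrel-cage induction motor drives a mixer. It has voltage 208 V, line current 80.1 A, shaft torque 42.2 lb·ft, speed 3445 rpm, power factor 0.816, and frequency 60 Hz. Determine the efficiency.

τ = 42.2 lb·ft × 1.356 = 57.22 N·m
ω = 2π × 3445/60 = 360.8 rad/s; P_out = τω = 57.22 × 360.8 = 20645 W
P_in = √3·V_L·I_L·cosφ = 1.732 × 208 × 80.1 × 0.816 = 23547 W
η = P_out / P_in = 20645 / 23547 = 0.877 = 87.7%

87.7 %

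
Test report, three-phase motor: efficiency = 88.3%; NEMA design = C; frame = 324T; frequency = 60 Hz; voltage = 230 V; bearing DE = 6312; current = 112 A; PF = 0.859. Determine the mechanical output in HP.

P_in = √3·V·I·cosφ = 1.732 × 230 × 112 × 0.859 = 38325 W
P_out = η·P_in = 0.883 × 38325 = 33841 W
= 33841/746 = 45.4 HP

45.4 HP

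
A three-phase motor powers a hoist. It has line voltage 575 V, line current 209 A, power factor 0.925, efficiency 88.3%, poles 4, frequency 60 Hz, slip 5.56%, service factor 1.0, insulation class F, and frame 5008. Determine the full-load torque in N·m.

955 N·m

P_in = √3·V·I·cosφ = 1.732 × 575 × 209 × 0.925 = 192532 W
P_out = η·P_in = 0.883 × 192532 = 170006 W
n_s = 120×60/4 = 1800 rpm; n = 1800×(1−0.0556) = 1700 rpm
ω = 2π×1700/60 = 178 rad/s
τ = P_out/ω = 170006/178 = 955 N·m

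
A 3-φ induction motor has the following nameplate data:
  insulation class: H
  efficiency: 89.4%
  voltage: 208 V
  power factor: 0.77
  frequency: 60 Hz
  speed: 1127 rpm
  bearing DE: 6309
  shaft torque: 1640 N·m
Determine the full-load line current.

780 A

ω = 2π×1127/60 = 118 rad/s; P_out = τω = 1640 × 118 = 193520 W
P_in = P_out / η = 193520 / 0.894 = 216465 W
I_L = P_in / (√3·V_L·cosφ) = 216465 / (1.732 × 208 × 0.77) = 780 A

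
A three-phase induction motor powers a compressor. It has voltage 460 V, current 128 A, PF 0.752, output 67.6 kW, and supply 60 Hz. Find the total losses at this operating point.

P_in = √3·V·I·cosφ = 1.732×460×128×0.752 = 76689 W
P_out = 67600 W
Losses = P_in − P_out = 76689 − 67600 = 9089 W

9090 W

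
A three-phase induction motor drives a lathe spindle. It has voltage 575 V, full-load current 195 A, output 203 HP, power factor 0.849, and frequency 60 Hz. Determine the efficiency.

P_out = 203 × 746 = 151438 W
P_in = √3·V_L·I_L·cosφ = 1.732 × 575 × 195 × 0.849 = 164876 W
η = P_out / P_in = 151438 / 164876 = 0.918 = 91.8%

91.8 %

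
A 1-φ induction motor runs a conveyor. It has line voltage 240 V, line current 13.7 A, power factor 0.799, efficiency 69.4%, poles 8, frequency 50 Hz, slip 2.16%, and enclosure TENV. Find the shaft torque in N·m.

23.7 N·m

P_in = V·I·cosφ = 240 × 13.7 × 0.799 = 2627 W
P_out = η·P_in = 0.694 × 2627 = 1823 W
n_s = 120×50/8 = 750 rpm; n = 750×(1−0.0216) = 734 rpm
ω = 2π×734/60 = 76.86 rad/s
τ = P_out/ω = 1823/76.86 = 23.7 N·m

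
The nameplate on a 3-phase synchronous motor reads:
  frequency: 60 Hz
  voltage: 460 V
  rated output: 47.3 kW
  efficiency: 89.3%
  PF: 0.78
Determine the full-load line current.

P_out = 47.3 kW = 47300 W
P_in = P_out / η = 47300 / 0.893 = 52968 W
I_L = P_in / (√3·V_L·cosφ) = 52968 / (1.732 × 460 × 0.78) = 85.2 A

85.2 A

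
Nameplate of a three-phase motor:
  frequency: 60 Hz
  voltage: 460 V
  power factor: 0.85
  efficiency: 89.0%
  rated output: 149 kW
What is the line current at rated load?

247 A

P_out = 149 kW = 149000 W
P_in = P_out / η = 149000 / 0.890 = 167416 W
I_L = P_in / (√3·V_L·cosφ) = 167416 / (1.732 × 460 × 0.85) = 247 A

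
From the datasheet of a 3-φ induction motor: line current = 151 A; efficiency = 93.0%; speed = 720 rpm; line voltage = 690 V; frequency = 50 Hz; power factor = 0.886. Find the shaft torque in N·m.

1970 N·m

P_in = √3·V·I·cosφ = 1.732 × 690 × 151 × 0.886 = 159885 W
P_out = η·P_in = 0.93 × 159885 = 148693 W
n = 720 rpm
ω = 2π×720/60 = 75.4 rad/s
τ = P_out/ω = 148693/75.4 = 1970 N·m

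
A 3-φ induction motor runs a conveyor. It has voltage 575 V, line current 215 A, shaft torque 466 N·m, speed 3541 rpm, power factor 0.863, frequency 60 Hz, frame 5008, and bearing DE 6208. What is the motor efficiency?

93.5 %

ω = 2π × 3541/60 = 370.8 rad/s; P_out = τω = 466 × 370.8 = 172793 W
P_in = √3·V_L·I_L·cosφ = 1.732 × 575 × 215 × 0.863 = 184784 W
η = P_out / P_in = 172793 / 184784 = 0.935 = 93.5%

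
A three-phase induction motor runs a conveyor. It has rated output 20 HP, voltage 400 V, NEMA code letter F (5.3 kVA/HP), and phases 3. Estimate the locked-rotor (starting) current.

S_LR = 5.3 × 20 = 106 kVA
I_LR = S_LR/(√3·V_L) = 106000/(1.732×400) = 153 A

153 A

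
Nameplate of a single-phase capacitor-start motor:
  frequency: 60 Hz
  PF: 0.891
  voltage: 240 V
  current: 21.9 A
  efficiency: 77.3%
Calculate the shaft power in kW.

P_in = V·I·cosφ = 240 × 21.9 × 0.891 = 4683 W
P_out = η·P_in = 0.773 × 4683 = 3620 W

3.62 kW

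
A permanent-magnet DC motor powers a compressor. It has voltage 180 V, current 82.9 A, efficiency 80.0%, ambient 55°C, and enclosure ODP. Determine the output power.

P_in = V·I = 180 × 82.9 = 14922 W
P_out = η·P_in = 0.8 × 14922 = 11938 W

11.9 kW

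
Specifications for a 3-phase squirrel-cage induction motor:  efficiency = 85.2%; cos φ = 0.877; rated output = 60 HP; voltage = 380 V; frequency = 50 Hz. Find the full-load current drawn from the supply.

91 A

P_out = 60 × 746 = 44760 W
P_in = P_out / η = 44760 / 0.852 = 52535 W
I_L = P_in / (√3·V_L·cosφ) = 52535 / (1.732 × 380 × 0.877) = 91 A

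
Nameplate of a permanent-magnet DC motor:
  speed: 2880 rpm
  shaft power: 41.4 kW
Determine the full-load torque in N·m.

137 N·m

ω = 2π × 2880/60 = 301.6 rad/s
τ = P/ω = 41400/301.6 = 137 N·m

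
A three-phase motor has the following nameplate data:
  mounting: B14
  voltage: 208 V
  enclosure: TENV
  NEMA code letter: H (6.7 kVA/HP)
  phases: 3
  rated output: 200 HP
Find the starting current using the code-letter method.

3720 A

S_LR = 6.7 × 200 = 1340 kVA
I_LR = S_LR/(√3·V_L) = 1340000/(1.732×208) = 3720 A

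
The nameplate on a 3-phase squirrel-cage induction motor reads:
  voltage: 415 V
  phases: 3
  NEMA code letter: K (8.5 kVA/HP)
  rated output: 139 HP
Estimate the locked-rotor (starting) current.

1640 A

S_LR = 8.5 × 139 = 1181.5 kVA
I_LR = S_LR/(√3·V_L) = 1181500/(1.732×415) = 1640 A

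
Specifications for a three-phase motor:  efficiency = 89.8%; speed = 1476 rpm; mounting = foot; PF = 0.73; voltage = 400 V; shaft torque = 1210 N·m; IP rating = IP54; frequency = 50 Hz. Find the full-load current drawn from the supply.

412 A

ω = 2π×1476/60 = 154.6 rad/s; P_out = τω = 1210 × 154.6 = 187066 W
P_in = P_out / η = 187066 / 0.898 = 208314 W
I_L = P_in / (√3·V_L·cosφ) = 208314 / (1.732 × 400 × 0.73) = 412 A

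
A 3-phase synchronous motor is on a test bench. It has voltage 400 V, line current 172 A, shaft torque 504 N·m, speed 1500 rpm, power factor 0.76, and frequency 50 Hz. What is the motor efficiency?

87.4 %

ω = 2π × 1500/60 = 157.1 rad/s; P_out = τω = 504 × 157.1 = 79178 W
P_in = √3·V_L·I_L·cosφ = 1.732 × 400 × 172 × 0.76 = 90563 W
η = P_out / P_in = 79178 / 90563 = 0.874 = 87.4%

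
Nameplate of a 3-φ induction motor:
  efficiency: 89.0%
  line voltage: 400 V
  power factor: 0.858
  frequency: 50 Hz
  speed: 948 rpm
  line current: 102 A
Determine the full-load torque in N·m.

P_in = √3·V·I·cosφ = 1.732 × 400 × 102 × 0.858 = 60631 W
P_out = η·P_in = 0.89 × 60631 = 53962 W
n = 948 rpm
ω = 2π×948/60 = 99.27 rad/s
τ = P_out/ω = 53962/99.27 = 544 N·m

544 N·m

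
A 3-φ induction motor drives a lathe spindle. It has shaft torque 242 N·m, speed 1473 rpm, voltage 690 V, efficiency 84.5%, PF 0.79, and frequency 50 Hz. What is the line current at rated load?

ω = 2π×1473/60 = 154.3 rad/s; P_out = τω = 242 × 154.3 = 37341 W
P_in = P_out / η = 37341 / 0.845 = 44191 W
I_L = P_in / (√3·V_L·cosφ) = 44191 / (1.732 × 690 × 0.79) = 46.8 A

46.8 A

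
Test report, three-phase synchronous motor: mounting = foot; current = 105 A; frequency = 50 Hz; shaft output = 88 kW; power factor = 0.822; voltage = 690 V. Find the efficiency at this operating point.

P_out = 88 kW = 88000 W
P_in = √3·V_L·I_L·cosφ = 1.732 × 690 × 105 × 0.822 = 103147 W
η = P_out / P_in = 88000 / 103147 = 0.853 = 85.3%

85.3 %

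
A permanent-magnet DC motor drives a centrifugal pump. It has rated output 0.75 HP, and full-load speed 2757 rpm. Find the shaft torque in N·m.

1.94 N·m

P_out = 0.75 × 746 = 560 W
ω = 2π × 2757/60 = 288.7 rad/s
τ = P_out/ω = 560/288.7 = 1.94 N·m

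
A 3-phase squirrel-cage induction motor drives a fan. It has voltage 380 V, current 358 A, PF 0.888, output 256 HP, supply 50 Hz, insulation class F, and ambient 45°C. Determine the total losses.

18300 W

P_in = √3·V·I·cosφ = 1.732×380×358×0.888 = 209232 W
P_out = 256×746 = 190976 W
Losses = P_in − P_out = 209232 − 190976 = 18256 W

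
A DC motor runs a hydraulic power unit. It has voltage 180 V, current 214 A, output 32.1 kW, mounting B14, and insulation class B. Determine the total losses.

P_in = V·I = 180×214 = 38520 W
P_out = 32100 W
Losses = P_in − P_out = 38520 − 32100 = 6420 W

6.42 kW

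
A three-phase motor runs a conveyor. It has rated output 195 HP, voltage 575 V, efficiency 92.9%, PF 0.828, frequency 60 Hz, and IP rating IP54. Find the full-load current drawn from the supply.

190 A

P_out = 195 × 746 = 145470 W
P_in = P_out / η = 145470 / 0.929 = 156588 W
I_L = P_in / (√3·V_L·cosφ) = 156588 / (1.732 × 575 × 0.828) = 190 A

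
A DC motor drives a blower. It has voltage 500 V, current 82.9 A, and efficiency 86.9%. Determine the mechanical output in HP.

P_in = V·I = 500 × 82.9 = 41450 W
P_out = η·P_in = 0.869 × 41450 = 36020 W
= 36020/746 = 48.3 HP

48.3 HP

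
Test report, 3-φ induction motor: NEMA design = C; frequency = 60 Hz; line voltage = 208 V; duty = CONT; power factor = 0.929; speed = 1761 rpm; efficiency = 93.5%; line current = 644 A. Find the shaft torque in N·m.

P_in = √3·V·I·cosφ = 1.732 × 208 × 644 × 0.929 = 215533 W
P_out = η·P_in = 0.935 × 215533 = 201523 W
n = 1761 rpm
ω = 2π×1761/60 = 184.4 rad/s
τ = P_out/ω = 201523/184.4 = 1090 N·m

1090 N·m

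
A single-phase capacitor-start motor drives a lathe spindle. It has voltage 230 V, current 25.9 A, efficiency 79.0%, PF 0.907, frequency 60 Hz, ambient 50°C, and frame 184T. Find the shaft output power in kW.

4.27 kW

P_in = V·I·cosφ = 230 × 25.9 × 0.907 = 5403 W
P_out = η·P_in = 0.79 × 5403 = 4268 W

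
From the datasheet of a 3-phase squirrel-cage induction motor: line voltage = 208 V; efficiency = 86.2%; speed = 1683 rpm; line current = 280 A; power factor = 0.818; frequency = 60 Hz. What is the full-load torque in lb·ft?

298 lb·ft

P_in = √3·V·I·cosφ = 1.732 × 208 × 280 × 0.818 = 82513 W
P_out = η·P_in = 0.862 × 82513 = 71126 W
n = 1683 rpm
ω = 2π×1683/60 = 176.2 rad/s
τ = P_out/ω = 71126/176.2 = 403.7 N·m
In lb·ft: 403.7/1.356 = 298 lb·ft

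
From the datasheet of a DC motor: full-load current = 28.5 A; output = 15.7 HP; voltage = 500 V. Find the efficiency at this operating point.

82.2 %

P_out = 15.7 × 746 = 11712 W
P_in = V·I = 500 × 28.5 = 14250 W
η = P_out / P_in = 11712 / 14250 = 0.822 = 82.2%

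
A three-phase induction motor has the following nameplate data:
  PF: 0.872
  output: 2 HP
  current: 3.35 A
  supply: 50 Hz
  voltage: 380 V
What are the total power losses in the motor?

431 W

P_in = √3·V·I·cosφ = 1.732×380×3.35×0.872 = 1923 W
P_out = 2×746 = 1492 W
Losses = P_in − P_out = 1923 − 1492 = 431 W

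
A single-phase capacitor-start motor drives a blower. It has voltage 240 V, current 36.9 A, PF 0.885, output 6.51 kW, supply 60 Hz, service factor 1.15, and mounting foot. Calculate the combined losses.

P_in = V·I·cosφ = 240×36.9×0.885 = 7838 W
P_out = 6510 W
Losses = P_in − P_out = 7838 − 6510 = 1328 W

1330 W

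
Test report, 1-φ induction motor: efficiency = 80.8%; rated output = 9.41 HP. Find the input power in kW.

P_out = 9.41 × 746 = 7020 W
P_in = P_out/η = 7020/0.808 = 8688 W = 8.69 kW

8.69 kW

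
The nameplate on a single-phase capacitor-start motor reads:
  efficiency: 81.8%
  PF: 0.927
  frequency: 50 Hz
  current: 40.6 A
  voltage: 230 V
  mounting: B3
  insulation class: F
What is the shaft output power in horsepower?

P_in = V·I·cosφ = 230 × 40.6 × 0.927 = 8656 W
P_out = η·P_in = 0.818 × 8656 = 7081 W
= 7081/746 = 9.49 HP

9.49 HP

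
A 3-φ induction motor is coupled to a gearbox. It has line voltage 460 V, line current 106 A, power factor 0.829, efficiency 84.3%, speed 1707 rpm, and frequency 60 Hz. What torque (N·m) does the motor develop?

P_in = √3·V·I·cosφ = 1.732 × 460 × 106 × 0.829 = 70011 W
P_out = η·P_in = 0.843 × 70011 = 59019 W
n = 1707 rpm
ω = 2π×1707/60 = 178.8 rad/s
τ = P_out/ω = 59019/178.8 = 330 N·m

330 N·m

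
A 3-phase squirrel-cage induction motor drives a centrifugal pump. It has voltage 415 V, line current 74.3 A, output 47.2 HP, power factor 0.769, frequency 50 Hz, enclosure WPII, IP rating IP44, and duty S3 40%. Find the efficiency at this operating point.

85.7 %

P_out = 47.2 × 746 = 35211 W
P_in = √3·V_L·I_L·cosφ = 1.732 × 415 × 74.3 × 0.769 = 41069 W
η = P_out / P_in = 35211 / 41069 = 0.857 = 85.7%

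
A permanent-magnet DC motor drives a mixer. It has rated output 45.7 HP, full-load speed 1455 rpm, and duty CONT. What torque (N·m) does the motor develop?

224 N·m

P_out = 45.7 × 746 = 34092 W
ω = 2π × 1455/60 = 152.4 rad/s
τ = P_out/ω = 34092/152.4 = 224 N·m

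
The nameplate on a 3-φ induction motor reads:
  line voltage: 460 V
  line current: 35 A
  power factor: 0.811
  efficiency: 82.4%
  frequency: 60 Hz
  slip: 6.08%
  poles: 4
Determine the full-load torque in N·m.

P_in = √3·V·I·cosφ = 1.732 × 460 × 35 × 0.811 = 22615 W
P_out = η·P_in = 0.824 × 22615 = 18635 W
n_s = 120×60/4 = 1800 rpm; n = 1800×(1−0.0608) = 1691 rpm
ω = 2π×1691/60 = 177.1 rad/s
τ = P_out/ω = 18635/177.1 = 105 N·m

105 N·m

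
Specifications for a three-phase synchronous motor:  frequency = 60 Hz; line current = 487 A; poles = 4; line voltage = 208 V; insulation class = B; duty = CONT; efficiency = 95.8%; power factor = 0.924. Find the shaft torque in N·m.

P_in = √3·V·I·cosφ = 1.732 × 208 × 487 × 0.924 = 162111 W
P_out = η·P_in = 0.958 × 162111 = 155302 W
n = n_s = 120×60/4 = 1800 rpm (synchronous)
ω = 2π×1800/60 = 188.5 rad/s
τ = P_out/ω = 155302/188.5 = 824 N·m

824 N·m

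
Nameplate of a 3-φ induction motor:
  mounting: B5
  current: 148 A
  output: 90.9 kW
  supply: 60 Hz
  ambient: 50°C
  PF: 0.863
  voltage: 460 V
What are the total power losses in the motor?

P_in = √3·V·I·cosφ = 1.732×460×148×0.863 = 101760 W
P_out = 90900 W
Losses = P_in − P_out = 101760 − 90900 = 10860 W

10.9 kW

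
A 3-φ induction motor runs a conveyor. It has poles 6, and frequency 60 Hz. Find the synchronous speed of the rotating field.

n_s = 120f/p = 120×60/6 = 1200 rpm

1200 rpm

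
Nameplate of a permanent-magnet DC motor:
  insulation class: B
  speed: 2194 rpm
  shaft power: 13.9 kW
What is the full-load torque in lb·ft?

44.6 lb·ft

ω = 2π × 2194/60 = 229.8 rad/s
τ = P/ω = 13900/229.8 = 60.49 N·m
In lb·ft: 60.49/1.356 = 44.6 lb·ft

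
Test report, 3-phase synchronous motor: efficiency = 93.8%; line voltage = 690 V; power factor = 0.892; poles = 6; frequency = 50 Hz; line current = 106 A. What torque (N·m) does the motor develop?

1010 N·m

P_in = √3·V·I·cosφ = 1.732 × 690 × 106 × 0.892 = 112997 W
P_out = η·P_in = 0.938 × 112997 = 105991 W
n = n_s = 120×50/6 = 1000 rpm (synchronous)
ω = 2π×1000/60 = 104.7 rad/s
τ = P_out/ω = 105991/104.7 = 1010 N·m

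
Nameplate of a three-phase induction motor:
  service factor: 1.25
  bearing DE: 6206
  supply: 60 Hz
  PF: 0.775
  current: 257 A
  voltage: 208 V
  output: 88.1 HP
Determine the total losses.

6.03 kW

P_in = √3·V·I·cosφ = 1.732×208×257×0.775 = 71754 W
P_out = 88.1×746 = 65723 W
Losses = P_in − P_out = 71754 − 65723 = 6031 W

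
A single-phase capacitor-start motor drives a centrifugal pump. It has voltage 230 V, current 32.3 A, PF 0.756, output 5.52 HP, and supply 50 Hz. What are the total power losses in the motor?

P_in = V·I·cosφ = 230×32.3×0.756 = 5616 W
P_out = 5.52×746 = 4118 W
Losses = P_in − P_out = 5616 − 4118 = 1498 W

1500 W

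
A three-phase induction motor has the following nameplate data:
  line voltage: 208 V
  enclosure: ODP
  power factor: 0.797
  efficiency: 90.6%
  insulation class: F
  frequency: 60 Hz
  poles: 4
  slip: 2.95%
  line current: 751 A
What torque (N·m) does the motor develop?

P_in = √3·V·I·cosφ = 1.732 × 208 × 751 × 0.797 = 215630 W
P_out = η·P_in = 0.906 × 215630 = 195361 W
n_s = 120×60/4 = 1800 rpm; n = 1800×(1−0.0295) = 1747 rpm
ω = 2π×1747/60 = 182.9 rad/s
τ = P_out/ω = 195361/182.9 = 1070 N·m

1070 N·m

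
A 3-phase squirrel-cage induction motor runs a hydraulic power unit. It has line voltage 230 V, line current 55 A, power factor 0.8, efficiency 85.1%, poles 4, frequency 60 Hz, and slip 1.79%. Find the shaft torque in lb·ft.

P_in = √3·V·I·cosφ = 1.732 × 230 × 55 × 0.8 = 17528 W
P_out = η·P_in = 0.851 × 17528 = 14916 W
n_s = 120×60/4 = 1800 rpm; n = 1800×(1−0.0179) = 1768 rpm
ω = 2π×1768/60 = 185.1 rad/s
τ = P_out/ω = 14916/185.1 = 80.58 N·m
In lb·ft: 80.58/1.356 = 59.4 lb·ft

59.4 lb·ft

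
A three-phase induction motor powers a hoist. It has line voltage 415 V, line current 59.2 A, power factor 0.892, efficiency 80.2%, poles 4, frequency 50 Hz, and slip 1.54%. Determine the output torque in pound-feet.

145 lb·ft

P_in = √3·V·I·cosφ = 1.732 × 415 × 59.2 × 0.892 = 37956 W
P_out = η·P_in = 0.802 × 37956 = 30441 W
n_s = 120×50/4 = 1500 rpm; n = 1500×(1−0.0154) = 1477 rpm
ω = 2π×1477/60 = 154.7 rad/s
τ = P_out/ω = 30441/154.7 = 196.8 N·m
In lb·ft: 196.8/1.356 = 145 lb·ft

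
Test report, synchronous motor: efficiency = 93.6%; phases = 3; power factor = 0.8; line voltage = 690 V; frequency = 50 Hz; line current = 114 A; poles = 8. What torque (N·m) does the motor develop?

P_in = √3·V·I·cosφ = 1.732 × 690 × 114 × 0.8 = 108991 W
P_out = η·P_in = 0.936 × 108991 = 102016 W
n = n_s = 120×50/8 = 750 rpm (synchronous)
ω = 2π×750/60 = 78.54 rad/s
τ = P_out/ω = 102016/78.54 = 1300 N·m

1300 N·m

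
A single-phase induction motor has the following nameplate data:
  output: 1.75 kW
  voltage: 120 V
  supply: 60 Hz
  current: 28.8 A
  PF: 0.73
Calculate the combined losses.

P_in = V·I·cosφ = 120×28.8×0.73 = 2523 W
P_out = 1750 W
Losses = P_in − P_out = 2523 − 1750 = 773 W

773 W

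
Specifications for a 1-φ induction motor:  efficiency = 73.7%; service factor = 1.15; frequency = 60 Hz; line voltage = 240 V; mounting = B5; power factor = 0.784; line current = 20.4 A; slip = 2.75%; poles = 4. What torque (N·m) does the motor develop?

15.4 N·m

P_in = V·I·cosφ = 240 × 20.4 × 0.784 = 3838 W
P_out = η·P_in = 0.737 × 3838 = 2829 W
n_s = 120×60/4 = 1800 rpm; n = 1800×(1−0.0275) = 1751 rpm
ω = 2π×1751/60 = 183.4 rad/s
τ = P_out/ω = 2829/183.4 = 15.4 N·m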